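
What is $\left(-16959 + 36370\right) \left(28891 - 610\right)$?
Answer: $548962491$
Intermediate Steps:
$\left(-16959 + 36370\right) \left(28891 - 610\right) = 19411 \left(28891 - 610\right) = 19411 \cdot 28281 = 548962491$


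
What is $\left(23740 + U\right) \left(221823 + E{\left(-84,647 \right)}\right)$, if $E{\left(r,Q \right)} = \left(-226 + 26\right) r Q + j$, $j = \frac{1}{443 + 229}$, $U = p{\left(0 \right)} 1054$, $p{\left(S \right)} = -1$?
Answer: $\frac{28181442487717}{112} \approx 2.5162 \cdot 10^{11}$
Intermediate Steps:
$U = -1054$ ($U = \left(-1\right) 1054 = -1054$)
$j = \frac{1}{672} \approx 0.0014881$
$E{\left(r,Q \right)} = \frac{1}{672} - 200 Q r$ ($E{\left(r,Q \right)} = \left(-226 + 26\right) r Q + \frac{1}{672} = - 200 r Q + \frac{1}{672} = - 200 Q r + \frac{1}{672} = \frac{1}{672} - 200 Q r$)
$\left(23740 + U\right) \left(221823 + E{\left(-84,647 \right)}\right) = \left(23740 - 1054\right) \left(221823 - \left(- \frac{1}{672} + 129400 \left(-84\right)\right)\right) = 22686 \left(221823 + \left(\frac{1}{672} + 10869600\right)\right) = 22686 \left(221823 + \frac{7304371201}{672}\right) = 22686 \cdot \frac{7453436257}{672} = \frac{28181442487717}{112}$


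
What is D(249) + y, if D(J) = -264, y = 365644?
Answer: 365380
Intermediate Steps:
D(249) + y = -264 + 365644 = 365380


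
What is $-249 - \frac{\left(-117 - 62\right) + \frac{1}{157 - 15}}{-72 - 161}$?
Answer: $- \frac{8263831}{33086} \approx -249.77$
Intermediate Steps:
$-249 - \frac{\left(-117 - 62\right) + \frac{1}{157 - 15}}{-72 - 161} = -249 - \frac{-179 + \frac{1}{142}}{-233} = -249 - \left(-179 + \frac{1}{142}\right) \left(- \frac{1}{233}\right) = -249 - \left(- \frac{25417}{142}\right) \left(- \frac{1}{233}\right) = -249 - \frac{25417}{33086} = - \frac{8263831}{33086}$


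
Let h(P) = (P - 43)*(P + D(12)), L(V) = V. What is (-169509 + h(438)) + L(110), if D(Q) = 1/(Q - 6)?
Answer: 22061/6 ≈ 3676.8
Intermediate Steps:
D(Q) = 1/(-6 + Q)
h(P) = (-43 + P)*(⅙ + P) (h(P) = (P - 43)*(P + 1/(-6 + 12)) = (-43 + P)*(P + 1/6) = (-43 + P)*(P + ⅙) = (-43 + P)*(⅙ + P))
(-169509 + h(438)) + L(110) = (-169509 + (-43/6 + 438² - 257/6*438)) + 110 = (-169509 + (-43/6 + 191844 - 18761)) + 110 = (-169509 + 1038455/6) + 110 = 21401/6 + 110 = 22061/6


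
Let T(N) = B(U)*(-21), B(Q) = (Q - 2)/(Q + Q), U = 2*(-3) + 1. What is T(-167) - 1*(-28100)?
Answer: 280853/10 ≈ 28085.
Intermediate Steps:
U = -5 (U = -6 + 1 = -5)
B(Q) = (-2 + Q)/(2*Q) (B(Q) = (-2 + Q)/((2*Q)) = (-2 + Q)*(1/(2*Q)) = (-2 + Q)/(2*Q))
T(N) = -147/10 (T(N) = ((½)*(-2 - 5)/(-5))*(-21) = ((½)*(-⅕)*(-7))*(-21) = (7/10)*(-21) = -147/10)
T(-167) - 1*(-28100) = -147/10 - 1*(-28100) = -147/10 + 28100 = 280853/10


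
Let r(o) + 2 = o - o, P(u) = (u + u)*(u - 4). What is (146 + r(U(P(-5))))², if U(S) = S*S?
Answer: 20736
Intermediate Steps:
P(u) = 2*u*(-4 + u) (P(u) = (2*u)*(-4 + u) = 2*u*(-4 + u))
U(S) = S²
r(o) = -2 (r(o) = -2 + (o - o) = -2 + 0 = -2)
(146 + r(U(P(-5))))² = (146 - 2)² = 144² = 20736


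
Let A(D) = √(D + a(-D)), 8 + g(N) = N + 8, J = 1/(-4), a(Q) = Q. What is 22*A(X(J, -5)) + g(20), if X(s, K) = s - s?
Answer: 20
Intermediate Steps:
J = -¼ ≈ -0.25000
X(s, K) = 0
g(N) = N (g(N) = -8 + (N + 8) = -8 + (8 + N) = N)
A(D) = 0 (A(D) = √(D - D) = √0 = 0)
22*A(X(J, -5)) + g(20) = 22*0 + 20 = 0 + 20 = 20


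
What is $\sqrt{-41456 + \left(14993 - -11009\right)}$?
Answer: $i \sqrt{15454} \approx 124.31 i$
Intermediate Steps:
$\sqrt{-41456 + \left(14993 - -11009\right)} = \sqrt{-41456 + \left(14993 + 11009\right)} = \sqrt{-41456 + 26002} = \sqrt{-15454} = i \sqrt{15454}$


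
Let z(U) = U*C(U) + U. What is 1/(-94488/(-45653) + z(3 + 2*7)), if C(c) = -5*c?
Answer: -45653/65097996 ≈ -0.00070130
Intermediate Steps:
z(U) = U - 5*U**2 (z(U) = U*(-5*U) + U = -5*U**2 + U = U - 5*U**2)
1/(-94488/(-45653) + z(3 + 2*7)) = 1/(-94488/(-45653) + (3 + 2*7)*(1 - 5*(3 + 2*7))) = 1/(-94488*(-1/45653) + (3 + 14)*(1 - 5*(3 + 14))) = 1/(94488/45653 + 17*(1 - 5*17)) = 1/(94488/45653 + 17*(1 - 85)) = 1/(94488/45653 + 17*(-84)) = 1/(94488/45653 - 1428) = 1/(-65097996/45653) = -45653/65097996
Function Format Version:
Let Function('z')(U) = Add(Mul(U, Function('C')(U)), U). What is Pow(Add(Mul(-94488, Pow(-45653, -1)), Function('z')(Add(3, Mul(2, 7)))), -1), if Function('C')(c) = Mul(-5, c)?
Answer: Rational(-45653, 65097996) ≈ -0.00070130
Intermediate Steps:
Function('z')(U) = Add(U, Mul(-5, Pow(U, 2))) (Function('z')(U) = Add(Mul(U, Mul(-5, U)), U) = Add(Mul(-5, Pow(U, 2)), U) = Add(U, Mul(-5, Pow(U, 2))))
Pow(Add(Mul(-94488, Pow(-45653, -1)), Function('z')(Add(3, Mul(2, 7)))), -1) = Pow(Add(Mul(-94488, Pow(-45653, -1)), Mul(Add(3, Mul(2, 7)), Add(1, Mul(-5, Add(3, Mul(2, 7)))))), -1) = Pow(Add(Mul(-94488, Rational(-1, 45653)), Mul(Add(3, 14), Add(1, Mul(-5, Add(3, 14))))), -1) = Pow(Add(Rational(94488, 45653), Mul(17, Add(1, Mul(-5, 17)))), -1) = Pow(Add(Rational(94488, 45653), Mul(17, Add(1, -85))), -1) = Pow(Add(Rational(94488, 45653), Mul(17, -84)), -1) = Pow(Add(Rational(94488, 45653), -1428), -1) = Pow(Rational(-65097996, 45653), -1) = Rational(-45653, 65097996)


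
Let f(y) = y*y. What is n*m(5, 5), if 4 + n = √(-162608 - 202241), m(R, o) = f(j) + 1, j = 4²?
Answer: -1028 + 257*I*√364849 ≈ -1028.0 + 1.5524e+5*I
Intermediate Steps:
j = 16
f(y) = y²
m(R, o) = 257 (m(R, o) = 16² + 1 = 256 + 1 = 257)
n = -4 + I*√364849 (n = -4 + √(-162608 - 202241) = -4 + √(-364849) = -4 + I*√364849 ≈ -4.0 + 604.03*I)
n*m(5, 5) = (-4 + I*√364849)*257 = -1028 + 257*I*√364849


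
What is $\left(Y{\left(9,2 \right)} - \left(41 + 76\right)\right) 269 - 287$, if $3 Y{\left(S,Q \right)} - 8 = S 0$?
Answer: $- \frac{93128}{3} \approx -31043.0$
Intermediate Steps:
$Y{\left(S,Q \right)} = \frac{8}{3}$ ($Y{\left(S,Q \right)} = \frac{8}{3} + \frac{S 0}{3} = \frac{8}{3} + \frac{1}{3} \cdot 0 = \frac{8}{3} + 0 = \frac{8}{3}$)
$\left(Y{\left(9,2 \right)} - \left(41 + 76\right)\right) 269 - 287 = \left(\frac{8}{3} - \left(41 + 76\right)\right) 269 - 287 = \left(\frac{8}{3} - 117\right) 269 - 287 = \left(- \frac{343}{3}\right) 269 - 287 = - \frac{92267}{3} - 287 = - \frac{93128}{3}$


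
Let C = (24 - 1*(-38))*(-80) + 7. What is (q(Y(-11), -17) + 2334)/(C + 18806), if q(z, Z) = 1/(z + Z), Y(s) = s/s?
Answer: 37343/221648 ≈ 0.16848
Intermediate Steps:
Y(s) = 1
C = -4953 (C = (24 + 38)*(-80) + 7 = 62*(-80) + 7 = -4960 + 7 = -4953)
q(z, Z) = 1/(Z + z)
(q(Y(-11), -17) + 2334)/(C + 18806) = (1/(-17 + 1) + 2334)/(-4953 + 18806) = (1/(-16) + 2334)/13853 = (-1/16 + 2334)*(1/13853) = (37343/16)*(1/13853) = 37343/221648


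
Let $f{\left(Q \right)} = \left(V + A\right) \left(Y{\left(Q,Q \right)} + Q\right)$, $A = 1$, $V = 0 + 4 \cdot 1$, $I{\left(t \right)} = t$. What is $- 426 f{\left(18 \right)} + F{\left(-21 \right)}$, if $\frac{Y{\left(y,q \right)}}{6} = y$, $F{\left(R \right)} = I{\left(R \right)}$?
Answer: $-268401$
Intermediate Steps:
$V = 4$ ($V = 0 + 4 = 4$)
$F{\left(R \right)} = R$
$Y{\left(y,q \right)} = 6 y$
$f{\left(Q \right)} = 35 Q$ ($f{\left(Q \right)} = \left(4 + 1\right) \left(6 Q + Q\right) = 5 \cdot 7 Q = 35 Q$)
$- 426 f{\left(18 \right)} + F{\left(-21 \right)} = - 426 \cdot 35 \cdot 18 - 21 = \left(-426\right) 630 - 21 = -268380 - 21 = -268401$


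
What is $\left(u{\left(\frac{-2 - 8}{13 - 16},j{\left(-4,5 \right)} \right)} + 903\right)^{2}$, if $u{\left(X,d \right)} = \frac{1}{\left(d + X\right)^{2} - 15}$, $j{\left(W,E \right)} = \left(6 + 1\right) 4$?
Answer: $\frac{61732637568144}{75707401} \approx 8.1541 \cdot 10^{5}$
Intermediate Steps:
$j{\left(W,E \right)} = 28$ ($j{\left(W,E \right)} = 7 \cdot 4 = 28$)
$u{\left(X,d \right)} = \frac{1}{-15 + \left(X + d\right)^{2}}$ ($u{\left(X,d \right)} = \frac{1}{\left(X + d\right)^{2} - 15} = \frac{1}{-15 + \left(X + d\right)^{2}}$)
$\left(u{\left(\frac{-2 - 8}{13 - 16},j{\left(-4,5 \right)} \right)} + 903\right)^{2} = \left(\frac{1}{-15 + \left(\frac{-2 - 8}{13 - 16} + 28\right)^{2}} + 903\right)^{2} = \left(\frac{1}{-15 + \left(- \frac{10}{-3} + 28\right)^{2}} + 903\right)^{2} = \left(\frac{1}{-15 + \left(\left(-10\right) \left(- \frac{1}{3}\right) + 28\right)^{2}} + 903\right)^{2} = \left(\frac{1}{-15 + \left(\frac{10}{3} + 28\right)^{2}} + 903\right)^{2} = \left(\frac{1}{-15 + \left(\frac{94}{3}\right)^{2}} + 903\right)^{2} = \left(\frac{1}{-15 + \frac{8836}{9}} + 903\right)^{2} = \left(\frac{1}{\frac{8701}{9}} + 903\right)^{2} = \left(\frac{9}{8701} + 903\right)^{2} = \left(\frac{7857012}{8701}\right)^{2} = \frac{61732637568144}{75707401}$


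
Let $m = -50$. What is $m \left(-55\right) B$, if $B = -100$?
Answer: $-275000$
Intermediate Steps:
$m \left(-55\right) B = \left(-50\right) \left(-55\right) \left(-100\right) = 2750 \left(-100\right) = -275000$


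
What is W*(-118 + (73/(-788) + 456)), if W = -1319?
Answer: -351211449/788 ≈ -4.4570e+5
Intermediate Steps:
W*(-118 + (73/(-788) + 456)) = -1319*(-118 + (73/(-788) + 456)) = -1319*(-118 + (73*(-1/788) + 456)) = -1319*(-118 + (-73/788 + 456)) = -1319*(-118 + 359255/788) = -1319*266271/788 = -351211449/788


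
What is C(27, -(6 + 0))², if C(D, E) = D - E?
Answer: 1089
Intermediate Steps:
C(27, -(6 + 0))² = (27 - (-1)*(6 + 0))² = (27 - (-1)*6)² = (27 - 1*(-6))² = (27 + 6)² = 33² = 1089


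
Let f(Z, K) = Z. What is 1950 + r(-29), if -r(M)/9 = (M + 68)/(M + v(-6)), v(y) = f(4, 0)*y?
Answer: 103701/53 ≈ 1956.6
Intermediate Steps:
v(y) = 4*y
r(M) = -9*(68 + M)/(-24 + M) (r(M) = -9*(M + 68)/(M + 4*(-6)) = -9*(68 + M)/(M - 24) = -9*(68 + M)/(-24 + M))
1950 + r(-29) = 1950 + 9*(-68 - 1*(-29))/(-24 - 29) = 1950 + 9*(-68 + 29)/(-53) = 1950 + 9*(-1/53)*(-39) = 1950 + 351/53 = 103701/53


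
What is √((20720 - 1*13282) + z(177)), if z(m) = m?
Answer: √7615 ≈ 87.264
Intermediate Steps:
√((20720 - 1*13282) + z(177)) = √((20720 - 1*13282) + 177) = √((20720 - 13282) + 177) = √(7438 + 177) = √7615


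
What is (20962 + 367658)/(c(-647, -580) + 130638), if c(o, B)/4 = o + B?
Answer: 34/11 ≈ 3.0909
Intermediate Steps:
c(o, B) = 4*B + 4*o (c(o, B) = 4*(o + B) = 4*(B + o) = 4*B + 4*o)
(20962 + 367658)/(c(-647, -580) + 130638) = (20962 + 367658)/((4*(-580) + 4*(-647)) + 130638) = 388620/((-2320 - 2588) + 130638) = 388620/(-4908 + 130638) = 388620/125730 = 388620*(1/125730) = 34/11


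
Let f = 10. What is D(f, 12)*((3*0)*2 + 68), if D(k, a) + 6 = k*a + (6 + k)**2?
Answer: 25160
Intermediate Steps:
D(k, a) = -6 + (6 + k)**2 + a*k (D(k, a) = -6 + (k*a + (6 + k)**2) = -6 + (a*k + (6 + k)**2) = -6 + ((6 + k)**2 + a*k) = -6 + (6 + k)**2 + a*k)
D(f, 12)*((3*0)*2 + 68) = (-6 + (6 + 10)**2 + 12*10)*((3*0)*2 + 68) = (-6 + 16**2 + 120)*(0*2 + 68) = (-6 + 256 + 120)*(0 + 68) = 370*68 = 25160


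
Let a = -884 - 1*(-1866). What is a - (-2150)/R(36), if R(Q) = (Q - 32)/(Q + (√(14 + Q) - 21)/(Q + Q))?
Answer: 968411/48 + 5375*√2/144 ≈ 20228.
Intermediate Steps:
R(Q) = (-32 + Q)/(Q + (-21 + √(14 + Q))/(2*Q)) (R(Q) = (-32 + Q)/(Q + (-21 + √(14 + Q))/((2*Q))) = (-32 + Q)/(Q + (-21 + √(14 + Q))*(1/(2*Q))) = (-32 + Q)/(Q + (-21 + √(14 + Q))/(2*Q)))
a = 982 (a = -884 + 1866 = 982)
a - (-2150)/R(36) = 982 - (-2150)/(2*36*(-32 + 36)/(-21 + √(14 + 36) + 2*36²)) = 982 - (-2150)/(2*36*4/(-21 + √50 + 2*1296)) = 982 - (-2150)/(2*36*4/(-21 + 5*√2 + 2592)) = 982 - (-2150)/(2*36*4/(2571 + 5*√2)) = 982 - (-2150)/(288/(2571 + 5*√2)) = 982 - (-2150)*(857/96 + 5*√2/288) = 982 - (-921275/48 - 5375*√2/144) = 982 + (921275/48 + 5375*√2/144) = 968411/48 + 5375*√2/144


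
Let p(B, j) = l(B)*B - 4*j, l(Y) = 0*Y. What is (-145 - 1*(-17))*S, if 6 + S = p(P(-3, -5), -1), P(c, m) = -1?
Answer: 256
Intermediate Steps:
l(Y) = 0
p(B, j) = -4*j (p(B, j) = 0*B - 4*j = 0 - 4*j = -4*j)
S = -2 (S = -6 - 4*(-1) = -6 + 4 = -2)
(-145 - 1*(-17))*S = (-145 - 1*(-17))*(-2) = (-145 + 17)*(-2) = -128*(-2) = 256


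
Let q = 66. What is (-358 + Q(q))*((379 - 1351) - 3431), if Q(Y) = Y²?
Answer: -17603194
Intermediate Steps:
(-358 + Q(q))*((379 - 1351) - 3431) = (-358 + 66²)*((379 - 1351) - 3431) = (-358 + 4356)*(-972 - 3431) = 3998*(-4403) = -17603194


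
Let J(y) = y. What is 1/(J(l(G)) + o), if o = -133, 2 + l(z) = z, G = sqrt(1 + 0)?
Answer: -1/134 ≈ -0.0074627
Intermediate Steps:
G = 1 (G = sqrt(1) = 1)
l(z) = -2 + z
1/(J(l(G)) + o) = 1/((-2 + 1) - 133) = 1/(-1 - 133) = 1/(-134) = -1/134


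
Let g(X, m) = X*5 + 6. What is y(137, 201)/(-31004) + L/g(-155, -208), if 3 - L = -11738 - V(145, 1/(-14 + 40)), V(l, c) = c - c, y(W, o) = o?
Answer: -364172533/23842076 ≈ -15.274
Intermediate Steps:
g(X, m) = 6 + 5*X (g(X, m) = 5*X + 6 = 6 + 5*X)
V(l, c) = 0
L = 11741 (L = 3 - (-11738 - 1*0) = 3 - (-11738 + 0) = 3 - 1*(-11738) = 3 + 11738 = 11741)
y(137, 201)/(-31004) + L/g(-155, -208) = 201/(-31004) + 11741/(6 + 5*(-155)) = 201*(-1/31004) + 11741/(6 - 775) = -201/31004 + 11741/(-769) = -201/31004 + 11741*(-1/769) = -201/31004 - 11741/769 = -364172533/23842076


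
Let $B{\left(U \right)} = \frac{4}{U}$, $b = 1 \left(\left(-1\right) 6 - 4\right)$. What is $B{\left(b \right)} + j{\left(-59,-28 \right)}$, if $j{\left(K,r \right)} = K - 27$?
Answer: $- \frac{432}{5} \approx -86.4$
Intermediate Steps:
$b = -10$ ($b = 1 \left(-6 - 4\right) = 1 \left(-10\right) = -10$)
$j{\left(K,r \right)} = -27 + K$
$B{\left(b \right)} + j{\left(-59,-28 \right)} = \frac{4}{-10} - 86 = 4 \left(- \frac{1}{10}\right) - 86 = - \frac{2}{5} - 86 = - \frac{432}{5}$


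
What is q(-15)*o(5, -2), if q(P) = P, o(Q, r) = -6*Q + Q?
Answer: 375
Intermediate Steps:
o(Q, r) = -5*Q
q(-15)*o(5, -2) = -(-75)*5 = -15*(-25) = 375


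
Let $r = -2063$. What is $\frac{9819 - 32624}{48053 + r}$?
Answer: $- \frac{4561}{9198} \approx -0.49587$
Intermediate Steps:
$\frac{9819 - 32624}{48053 + r} = \frac{9819 - 32624}{48053 - 2063} = - \frac{22805}{45990} = \left(-22805\right) \frac{1}{45990} = - \frac{4561}{9198}$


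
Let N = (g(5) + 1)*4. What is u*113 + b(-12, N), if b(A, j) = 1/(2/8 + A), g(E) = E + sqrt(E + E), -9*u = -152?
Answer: 807236/423 ≈ 1908.4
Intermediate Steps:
u = 152/9 (u = -1/9*(-152) = 152/9 ≈ 16.889)
g(E) = E + sqrt(2)*sqrt(E) (g(E) = E + sqrt(2*E) = E + sqrt(2)*sqrt(E))
N = 24 + 4*sqrt(10) (N = ((5 + sqrt(2)*sqrt(5)) + 1)*4 = ((5 + sqrt(10)) + 1)*4 = (6 + sqrt(10))*4 = 24 + 4*sqrt(10) ≈ 36.649)
b(A, j) = 1/(1/4 + A) (b(A, j) = 1/(2*(1/8) + A) = 1/(1/4 + A))
u*113 + b(-12, N) = (152/9)*113 + 4/(1 + 4*(-12)) = 17176/9 + 4/(1 - 48) = 17176/9 + 4/(-47) = 17176/9 + 4*(-1/47) = 17176/9 - 4/47 = 807236/423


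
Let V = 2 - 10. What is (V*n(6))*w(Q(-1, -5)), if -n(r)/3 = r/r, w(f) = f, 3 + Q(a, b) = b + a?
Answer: -216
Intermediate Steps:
Q(a, b) = -3 + a + b (Q(a, b) = -3 + (b + a) = -3 + (a + b) = -3 + a + b)
n(r) = -3 (n(r) = -3*r/r = -3*1 = -3)
V = -8
(V*n(6))*w(Q(-1, -5)) = (-8*(-3))*(-3 - 1 - 5) = 24*(-9) = -216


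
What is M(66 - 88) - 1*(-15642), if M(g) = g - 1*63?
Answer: 15557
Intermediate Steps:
M(g) = -63 + g (M(g) = g - 63 = -63 + g)
M(66 - 88) - 1*(-15642) = (-63 + (66 - 88)) - 1*(-15642) = (-63 - 22) + 15642 = -85 + 15642 = 15557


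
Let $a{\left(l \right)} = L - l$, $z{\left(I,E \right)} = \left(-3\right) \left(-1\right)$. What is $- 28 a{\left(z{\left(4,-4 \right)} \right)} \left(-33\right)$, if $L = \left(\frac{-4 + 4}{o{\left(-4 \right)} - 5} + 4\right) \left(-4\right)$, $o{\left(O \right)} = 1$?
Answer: $-17556$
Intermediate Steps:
$z{\left(I,E \right)} = 3$
$L = -16$ ($L = \left(\frac{-4 + 4}{1 - 5} + 4\right) \left(-4\right) = \left(\frac{0}{-4} + 4\right) \left(-4\right) = \left(0 \left(- \frac{1}{4}\right) + 4\right) \left(-4\right) = \left(0 + 4\right) \left(-4\right) = 4 \left(-4\right) = -16$)
$a{\left(l \right)} = -16 - l$
$- 28 a{\left(z{\left(4,-4 \right)} \right)} \left(-33\right) = - 28 \left(-16 - 3\right) \left(-33\right) = \left(-28\right) \left(-19\right) \left(-33\right) = 532 \left(-33\right) = -17556$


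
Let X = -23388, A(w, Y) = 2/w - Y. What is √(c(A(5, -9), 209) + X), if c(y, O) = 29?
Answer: I*√23359 ≈ 152.84*I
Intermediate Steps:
A(w, Y) = -Y + 2/w
√(c(A(5, -9), 209) + X) = √(29 - 23388) = √(-23359) = I*√23359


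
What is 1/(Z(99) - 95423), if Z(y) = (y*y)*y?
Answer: 1/874876 ≈ 1.1430e-6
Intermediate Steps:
Z(y) = y**3 (Z(y) = y**2*y = y**3)
1/(Z(99) - 95423) = 1/(99**3 - 95423) = 1/(970299 - 95423) = 1/874876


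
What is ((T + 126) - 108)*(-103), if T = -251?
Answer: 23999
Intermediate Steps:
((T + 126) - 108)*(-103) = ((-251 + 126) - 108)*(-103) = (-125 - 108)*(-103) = -233*(-103) = 23999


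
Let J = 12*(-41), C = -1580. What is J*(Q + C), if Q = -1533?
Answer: 1531596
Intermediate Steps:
J = -492
J*(Q + C) = -492*(-1533 - 1580) = -492*(-3113) = 1531596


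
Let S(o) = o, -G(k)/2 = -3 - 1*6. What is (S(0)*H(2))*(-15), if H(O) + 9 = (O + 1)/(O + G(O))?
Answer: 0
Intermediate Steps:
G(k) = 18 (G(k) = -2*(-3 - 1*6) = -2*(-3 - 6) = -2*(-9) = 18)
H(O) = -9 + (1 + O)/(18 + O) (H(O) = -9 + (O + 1)/(O + 18) = -9 + (1 + O)/(18 + O))
(S(0)*H(2))*(-15) = (0*((-161 - 8*2)/(18 + 2)))*(-15) = (0*((-161 - 16)/20))*(-15) = (0*((1/20)*(-177)))*(-15) = (0*(-177/20))*(-15) = 0*(-15) = 0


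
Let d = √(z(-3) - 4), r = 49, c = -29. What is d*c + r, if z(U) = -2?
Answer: 49 - 29*I*√6 ≈ 49.0 - 71.035*I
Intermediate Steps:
d = I*√6 (d = √(-2 - 4) = √(-6) = I*√6 ≈ 2.4495*I)
d*c + r = (I*√6)*(-29) + 49 = -29*I*√6 + 49 = 49 - 29*I*√6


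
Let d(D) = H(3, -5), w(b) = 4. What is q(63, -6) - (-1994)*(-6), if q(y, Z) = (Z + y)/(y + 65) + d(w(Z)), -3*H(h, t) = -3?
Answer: -1531207/128 ≈ -11963.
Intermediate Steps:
H(h, t) = 1 (H(h, t) = -1/3*(-3) = 1)
d(D) = 1
q(y, Z) = 1 + (Z + y)/(65 + y) (q(y, Z) = (Z + y)/(y + 65) + 1 = (Z + y)/(65 + y) + 1 = 1 + (Z + y)/(65 + y))
q(63, -6) - (-1994)*(-6) = (65 - 6 + 2*63)/(65 + 63) - (-1994)*(-6) = (65 - 6 + 126)/128 - 1*11964 = (1/128)*185 - 11964 = 185/128 - 11964 = -1531207/128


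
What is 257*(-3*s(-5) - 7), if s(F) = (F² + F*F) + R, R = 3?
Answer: -42662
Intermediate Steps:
s(F) = 3 + 2*F² (s(F) = (F² + F*F) + 3 = (F² + F²) + 3 = 2*F² + 3 = 3 + 2*F²)
257*(-3*s(-5) - 7) = 257*(-3*(3 + 2*(-5)²) - 7) = 257*(-3*(3 + 2*25) - 7) = 257*(-3*(3 + 50) - 7) = 257*(-3*53 - 7) = 257*(-159 - 7) = 257*(-166) = -42662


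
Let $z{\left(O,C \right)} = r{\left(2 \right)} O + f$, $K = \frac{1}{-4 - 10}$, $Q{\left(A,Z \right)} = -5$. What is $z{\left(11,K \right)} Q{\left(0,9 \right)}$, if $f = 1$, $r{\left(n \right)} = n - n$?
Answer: $-5$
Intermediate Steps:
$r{\left(n \right)} = 0$
$K = - \frac{1}{14}$ ($K = \frac{1}{-14} = - \frac{1}{14} \approx -0.071429$)
$z{\left(O,C \right)} = 1$ ($z{\left(O,C \right)} = 0 O + 1 = 0 + 1 = 1$)
$z{\left(11,K \right)} Q{\left(0,9 \right)} = 1 \left(-5\right) = -5$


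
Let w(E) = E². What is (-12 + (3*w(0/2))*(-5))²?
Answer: 144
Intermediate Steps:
(-12 + (3*w(0/2))*(-5))² = (-12 + (3*(0/2)²)*(-5))² = (-12 + (3*(0*(½))²)*(-5))² = (-12 + (3*0²)*(-5))² = (-12 + (3*0)*(-5))² = (-12 + 0*(-5))² = (-12 + 0)² = (-12)² = 144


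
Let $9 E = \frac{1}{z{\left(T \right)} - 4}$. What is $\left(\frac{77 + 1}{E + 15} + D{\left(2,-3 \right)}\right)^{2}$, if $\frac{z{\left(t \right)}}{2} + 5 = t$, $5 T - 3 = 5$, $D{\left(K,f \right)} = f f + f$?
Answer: $\frac{6661497924}{53071225} \approx 125.52$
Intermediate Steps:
$D{\left(K,f \right)} = f + f^{2}$ ($D{\left(K,f \right)} = f^{2} + f = f + f^{2}$)
$T = \frac{8}{5}$ ($T = \frac{3}{5} + \frac{1}{5} \cdot 5 = \frac{3}{5} + 1 = \frac{8}{5} \approx 1.6$)
$z{\left(t \right)} = -10 + 2 t$
$E = - \frac{5}{486}$ ($E = \frac{1}{9 \left(\left(-10 + 2 \cdot \frac{8}{5}\right) - 4\right)} = \frac{1}{9 \left(\left(-10 + \frac{16}{5}\right) - 4\right)} = \frac{1}{9 \left(- \frac{34}{5} - 4\right)} = \frac{1}{9 \left(- \frac{54}{5}\right)} = \frac{1}{9} \left(- \frac{5}{54}\right) = - \frac{5}{486} \approx -0.010288$)
$\left(\frac{77 + 1}{E + 15} + D{\left(2,-3 \right)}\right)^{2} = \left(\frac{77 + 1}{- \frac{5}{486} + 15} - 3 \left(1 - 3\right)\right)^{2} = \left(\frac{78}{\frac{7285}{486}} - -6\right)^{2} = \left(78 \cdot \frac{486}{7285} + 6\right)^{2} = \left(\frac{37908}{7285} + 6\right)^{2} = \left(\frac{81618}{7285}\right)^{2} = \frac{6661497924}{53071225}$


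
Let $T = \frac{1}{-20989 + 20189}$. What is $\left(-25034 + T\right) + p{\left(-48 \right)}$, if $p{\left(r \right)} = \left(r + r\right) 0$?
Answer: $- \frac{20027201}{800} \approx -25034.0$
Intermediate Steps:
$p{\left(r \right)} = 0$ ($p{\left(r \right)} = 2 r 0 = 0$)
$T = - \frac{1}{800}$ ($T = \frac{1}{-800} = - \frac{1}{800} \approx -0.00125$)
$\left(-25034 + T\right) + p{\left(-48 \right)} = \left(-25034 - \frac{1}{800}\right) + 0 = - \frac{20027201}{800} + 0 = - \frac{20027201}{800}$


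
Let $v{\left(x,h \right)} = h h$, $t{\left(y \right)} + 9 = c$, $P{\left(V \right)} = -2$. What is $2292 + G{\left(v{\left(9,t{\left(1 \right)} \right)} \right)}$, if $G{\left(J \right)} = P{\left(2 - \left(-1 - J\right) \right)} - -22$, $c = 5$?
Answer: $2312$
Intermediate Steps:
$t{\left(y \right)} = -4$ ($t{\left(y \right)} = -9 + 5 = -4$)
$v{\left(x,h \right)} = h^{2}$
$G{\left(J \right)} = 20$ ($G{\left(J \right)} = -2 - -22 = -2 + 22 = 20$)
$2292 + G{\left(v{\left(9,t{\left(1 \right)} \right)} \right)} = 2292 + 20 = 2312$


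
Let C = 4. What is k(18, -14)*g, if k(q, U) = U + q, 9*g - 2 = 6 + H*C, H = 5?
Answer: 112/9 ≈ 12.444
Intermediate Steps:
g = 28/9 (g = 2/9 + (6 + 5*4)/9 = 2/9 + (6 + 20)/9 = 2/9 + (1/9)*26 = 2/9 + 26/9 = 28/9 ≈ 3.1111)
k(18, -14)*g = (-14 + 18)*(28/9) = 4*(28/9) = 112/9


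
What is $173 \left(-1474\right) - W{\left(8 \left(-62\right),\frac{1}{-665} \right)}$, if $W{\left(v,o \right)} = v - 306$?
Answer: $-254200$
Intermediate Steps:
$W{\left(v,o \right)} = -306 + v$
$173 \left(-1474\right) - W{\left(8 \left(-62\right),\frac{1}{-665} \right)} = 173 \left(-1474\right) - \left(-306 + 8 \left(-62\right)\right) = -255002 - \left(-306 - 496\right) = -255002 - -802 = -255002 + 802 = -254200$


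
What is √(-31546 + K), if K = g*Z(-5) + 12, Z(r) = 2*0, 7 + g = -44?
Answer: I*√31534 ≈ 177.58*I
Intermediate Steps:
g = -51 (g = -7 - 44 = -51)
Z(r) = 0
K = 12 (K = -51*0 + 12 = 0 + 12 = 12)
√(-31546 + K) = √(-31546 + 12) = √(-31534) = I*√31534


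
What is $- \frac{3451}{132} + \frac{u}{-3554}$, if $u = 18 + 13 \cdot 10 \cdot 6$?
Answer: $- \frac{6185095}{234564} \approx -26.368$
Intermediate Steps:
$u = 798$ ($u = 18 + 13 \cdot 60 = 18 + 780 = 798$)
$- \frac{3451}{132} + \frac{u}{-3554} = - \frac{3451}{132} + \frac{798}{-3554} = \left(-3451\right) \frac{1}{132} + 798 \left(- \frac{1}{3554}\right) = - \frac{3451}{132} - \frac{399}{1777} = - \frac{6185095}{234564}$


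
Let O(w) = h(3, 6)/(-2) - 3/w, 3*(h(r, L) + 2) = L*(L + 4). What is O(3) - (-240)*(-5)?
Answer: -1210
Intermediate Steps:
h(r, L) = -2 + L*(4 + L)/3 (h(r, L) = -2 + (L*(L + 4))/3 = -2 + (L*(4 + L))/3 = -2 + L*(4 + L)/3)
O(w) = -9 - 3/w (O(w) = (-2 + (1/3)*6**2 + (4/3)*6)/(-2) - 3/w = (-2 + (1/3)*36 + 8)*(-1/2) - 3/w = (-2 + 12 + 8)*(-1/2) - 3/w = 18*(-1/2) - 3/w = -9 - 3/w)
O(3) - (-240)*(-5) = (-9 - 3/3) - (-240)*(-5) = (-9 - 3*1/3) - 24*50 = (-9 - 1) - 1200 = -10 - 1200 = -1210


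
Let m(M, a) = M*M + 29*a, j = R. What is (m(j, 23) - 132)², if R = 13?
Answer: 495616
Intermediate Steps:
j = 13
m(M, a) = M² + 29*a
(m(j, 23) - 132)² = ((13² + 29*23) - 132)² = ((169 + 667) - 132)² = (836 - 132)² = 704² = 495616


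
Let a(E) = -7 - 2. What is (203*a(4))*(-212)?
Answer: 387324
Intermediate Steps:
a(E) = -9
(203*a(4))*(-212) = (203*(-9))*(-212) = -1827*(-212) = 387324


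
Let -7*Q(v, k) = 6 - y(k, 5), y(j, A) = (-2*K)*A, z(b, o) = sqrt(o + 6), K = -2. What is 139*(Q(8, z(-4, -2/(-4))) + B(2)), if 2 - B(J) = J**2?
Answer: 0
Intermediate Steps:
z(b, o) = sqrt(6 + o)
y(j, A) = 4*A (y(j, A) = (-2*(-2))*A = 4*A)
B(J) = 2 - J**2
Q(v, k) = 2 (Q(v, k) = -(6 - 4*5)/7 = -(6 - 1*20)/7 = -(6 - 20)/7 = -1/7*(-14) = 2)
139*(Q(8, z(-4, -2/(-4))) + B(2)) = 139*(2 + (2 - 1*2**2)) = 139*(2 + (2 - 1*4)) = 139*(2 + (2 - 4)) = 139*(2 - 2) = 139*0 = 0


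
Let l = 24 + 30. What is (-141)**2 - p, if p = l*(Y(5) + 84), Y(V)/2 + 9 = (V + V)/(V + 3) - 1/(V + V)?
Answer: 80964/5 ≈ 16193.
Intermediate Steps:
Y(V) = -18 - 1/V + 4*V/(3 + V) (Y(V) = -18 + 2*((V + V)/(V + 3) - 1/(V + V)) = -18 + 2*((2*V)/(3 + V) - 1/(2*V)) = -18 + 2*(2*V/(3 + V) - 1/(2*V)) = -18 + 2*(-1/(2*V) + 2*V/(3 + V)) = -18 + (-1/V + 4*V/(3 + V)) = -18 - 1/V + 4*V/(3 + V))
l = 54
p = 18441/5 (p = 54*((-3 - 55*5 - 14*5**2)/(5*(3 + 5)) + 84) = 54*((1/5)*(-3 - 275 - 14*25)/8 + 84) = 54*((1/5)*(1/8)*(-3 - 275 - 350) + 84) = 54*((1/5)*(1/8)*(-628) + 84) = 54*(-157/10 + 84) = 54*(683/10) = 18441/5 ≈ 3688.2)
(-141)**2 - p = (-141)**2 - 1*18441/5 = 19881 - 18441/5 = 80964/5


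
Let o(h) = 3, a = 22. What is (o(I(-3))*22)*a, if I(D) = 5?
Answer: 1452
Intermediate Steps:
(o(I(-3))*22)*a = (3*22)*22 = 66*22 = 1452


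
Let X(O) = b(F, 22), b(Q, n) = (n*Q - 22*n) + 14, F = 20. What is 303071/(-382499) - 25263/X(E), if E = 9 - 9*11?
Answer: 3217993369/3824990 ≈ 841.31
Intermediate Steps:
E = -90 (E = 9 - 99 = -90)
b(Q, n) = 14 - 22*n + Q*n (b(Q, n) = (Q*n - 22*n) + 14 = (-22*n + Q*n) + 14 = 14 - 22*n + Q*n)
X(O) = -30 (X(O) = 14 - 22*22 + 20*22 = 14 - 484 + 440 = -30)
303071/(-382499) - 25263/X(E) = 303071/(-382499) - 25263/(-30) = 303071*(-1/382499) - 25263*(-1/30) = -303071/382499 + 8421/10 = 3217993369/3824990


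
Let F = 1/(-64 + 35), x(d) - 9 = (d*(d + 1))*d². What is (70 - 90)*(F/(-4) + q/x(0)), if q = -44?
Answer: 25475/261 ≈ 97.605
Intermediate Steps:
x(d) = 9 + d³*(1 + d) (x(d) = 9 + (d*(d + 1))*d² = 9 + (d*(1 + d))*d² = 9 + d³*(1 + d))
F = -1/29 (F = 1/(-29) = -1/29 ≈ -0.034483)
(70 - 90)*(F/(-4) + q/x(0)) = (70 - 90)*(-1/29/(-4) - 44/(9 + 0³ + 0⁴)) = -20*(-1/29*(-¼) - 44/(9 + 0 + 0)) = -20*(1/116 - 44/9) = -20*(-5095/1044) = 25475/261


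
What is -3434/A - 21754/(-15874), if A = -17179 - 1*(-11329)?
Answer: 45443054/23215725 ≈ 1.9574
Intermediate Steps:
A = -5850 (A = -17179 + 11329 = -5850)
-3434/A - 21754/(-15874) = -3434/(-5850) - 21754/(-15874) = -3434*(-1/5850) - 21754*(-1/15874) = 1717/2925 + 10877/7937 = 45443054/23215725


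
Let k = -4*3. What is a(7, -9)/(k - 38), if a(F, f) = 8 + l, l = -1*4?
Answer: -2/25 ≈ -0.080000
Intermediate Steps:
k = -12
l = -4
a(F, f) = 4 (a(F, f) = 8 - 4 = 4)
a(7, -9)/(k - 38) = 4/(-12 - 38) = 4/(-50) = -1/50*4 = -2/25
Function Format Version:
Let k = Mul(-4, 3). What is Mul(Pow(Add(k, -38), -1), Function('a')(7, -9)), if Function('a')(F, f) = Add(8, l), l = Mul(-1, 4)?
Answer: Rational(-2, 25) ≈ -0.080000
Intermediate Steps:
k = -12
l = -4
Function('a')(F, f) = 4 (Function('a')(F, f) = Add(8, -4) = 4)
Mul(Pow(Add(k, -38), -1), Function('a')(7, -9)) = Mul(Pow(Add(-12, -38), -1), 4) = Mul(Pow(-50, -1), 4) = Mul(Rational(-1, 50), 4) = Rational(-2, 25)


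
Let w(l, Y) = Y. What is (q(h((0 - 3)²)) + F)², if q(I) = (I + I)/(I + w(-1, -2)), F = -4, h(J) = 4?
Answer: 0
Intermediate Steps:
q(I) = 2*I/(-2 + I) (q(I) = (I + I)/(I - 2) = (2*I)/(-2 + I) = 2*I/(-2 + I))
(q(h((0 - 3)²)) + F)² = (2*4/(-2 + 4) - 4)² = (2*4/2 - 4)² = (2*4*(½) - 4)² = (4 - 4)² = 0² = 0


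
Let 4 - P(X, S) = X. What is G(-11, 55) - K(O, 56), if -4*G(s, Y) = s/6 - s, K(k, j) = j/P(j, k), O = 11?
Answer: -379/312 ≈ -1.2147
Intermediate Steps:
P(X, S) = 4 - X
K(k, j) = j/(4 - j)
G(s, Y) = 5*s/24 (G(s, Y) = -(s/6 - s)/4 = -(-5)*s/24 = 5*s/24)
G(-11, 55) - K(O, 56) = (5/24)*(-11) - (-1)*56/(-4 + 56) = -55/24 - (-1)*56/52 = -55/24 - 1*(-14/13) = -55/24 + 14/13 = -379/312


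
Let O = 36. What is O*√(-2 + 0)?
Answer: 36*I*√2 ≈ 50.912*I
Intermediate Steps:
O*√(-2 + 0) = 36*√(-2 + 0) = 36*√(-2) = 36*(I*√2) = 36*I*√2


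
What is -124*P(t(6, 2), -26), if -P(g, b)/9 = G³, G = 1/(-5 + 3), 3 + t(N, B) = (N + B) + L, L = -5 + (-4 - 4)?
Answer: -279/2 ≈ -139.50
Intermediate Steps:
L = -13 (L = -5 - 8 = -13)
t(N, B) = -16 + B + N (t(N, B) = -3 + ((N + B) - 13) = -3 + ((B + N) - 13) = -3 + (-13 + B + N) = -16 + B + N)
G = -½ (G = 1/(-2) = -½ ≈ -0.50000)
P(g, b) = 9/8 (P(g, b) = -9*(-½)³ = -9*(-⅛) = 9/8)
-124*P(t(6, 2), -26) = -124*9/8 = -279/2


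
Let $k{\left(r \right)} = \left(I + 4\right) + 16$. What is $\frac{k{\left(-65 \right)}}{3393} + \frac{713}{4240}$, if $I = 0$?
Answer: $\frac{2504009}{14386320} \approx 0.17405$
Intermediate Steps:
$k{\left(r \right)} = 20$ ($k{\left(r \right)} = \left(0 + 4\right) + 16 = 4 + 16 = 20$)
$\frac{k{\left(-65 \right)}}{3393} + \frac{713}{4240} = \frac{20}{3393} + \frac{713}{4240} = \frac{2504009}{14386320}$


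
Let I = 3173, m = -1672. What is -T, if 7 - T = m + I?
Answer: 1494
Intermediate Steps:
T = -1494 (T = 7 - (-1672 + 3173) = 7 - 1*1501 = 7 - 1501 = -1494)
-T = -1*(-1494) = 1494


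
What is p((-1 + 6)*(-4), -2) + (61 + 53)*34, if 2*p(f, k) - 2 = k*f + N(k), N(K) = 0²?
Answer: 3897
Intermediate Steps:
N(K) = 0
p(f, k) = 1 + f*k/2 (p(f, k) = 1 + (k*f + 0)/2 = 1 + (f*k + 0)/2 = 1 + (f*k)/2 = 1 + f*k/2)
p((-1 + 6)*(-4), -2) + (61 + 53)*34 = (1 + (½)*((-1 + 6)*(-4))*(-2)) + (61 + 53)*34 = (1 + (½)*(5*(-4))*(-2)) + 114*34 = (1 + (½)*(-20)*(-2)) + 3876 = (1 + 20) + 3876 = 21 + 3876 = 3897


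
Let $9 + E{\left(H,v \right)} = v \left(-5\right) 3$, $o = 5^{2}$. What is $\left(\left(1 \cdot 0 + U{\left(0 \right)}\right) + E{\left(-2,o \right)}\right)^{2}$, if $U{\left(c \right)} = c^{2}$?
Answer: $147456$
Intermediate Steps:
$o = 25$
$E{\left(H,v \right)} = -9 - 15 v$ ($E{\left(H,v \right)} = -9 + v \left(-5\right) 3 = -9 + - 5 v 3 = -9 - 15 v$)
$\left(\left(1 \cdot 0 + U{\left(0 \right)}\right) + E{\left(-2,o \right)}\right)^{2} = \left(\left(1 \cdot 0 + 0^{2}\right) - 384\right)^{2} = \left(\left(0 + 0\right) - 384\right)^{2} = \left(0 - 384\right)^{2} = \left(-384\right)^{2} = 147456$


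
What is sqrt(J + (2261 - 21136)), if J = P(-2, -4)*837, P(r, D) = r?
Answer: I*sqrt(20549) ≈ 143.35*I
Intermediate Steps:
J = -1674 (J = -2*837 = -1674)
sqrt(J + (2261 - 21136)) = sqrt(-1674 + (2261 - 21136)) = sqrt(-1674 - 18875) = sqrt(-20549) = I*sqrt(20549)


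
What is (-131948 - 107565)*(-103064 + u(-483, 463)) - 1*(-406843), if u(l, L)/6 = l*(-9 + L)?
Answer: 339810912671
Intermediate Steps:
u(l, L) = 6*l*(-9 + L) (u(l, L) = 6*(l*(-9 + L)) = 6*l*(-9 + L))
(-131948 - 107565)*(-103064 + u(-483, 463)) - 1*(-406843) = (-131948 - 107565)*(-103064 + 6*(-483)*(-9 + 463)) - 1*(-406843) = -239513*(-103064 + 6*(-483)*454) + 406843 = -239513*(-103064 - 1315692) + 406843 = -239513*(-1418756) + 406843 = 339810505828 + 406843 = 339810912671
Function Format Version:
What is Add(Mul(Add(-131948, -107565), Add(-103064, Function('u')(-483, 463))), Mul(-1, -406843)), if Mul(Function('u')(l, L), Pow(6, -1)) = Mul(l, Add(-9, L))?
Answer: 339810912671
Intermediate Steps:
Function('u')(l, L) = Mul(6, l, Add(-9, L)) (Function('u')(l, L) = Mul(6, Mul(l, Add(-9, L))) = Mul(6, l, Add(-9, L)))
Add(Mul(Add(-131948, -107565), Add(-103064, Function('u')(-483, 463))), Mul(-1, -406843)) = Add(Mul(Add(-131948, -107565), Add(-103064, Mul(6, -483, Add(-9, 463)))), Mul(-1, -406843)) = Add(Mul(-239513, Add(-103064, Mul(6, -483, 454))), 406843) = Add(Mul(-239513, Add(-103064, -1315692)), 406843) = Add(Mul(-239513, -1418756), 406843) = Add(339810505828, 406843) = 339810912671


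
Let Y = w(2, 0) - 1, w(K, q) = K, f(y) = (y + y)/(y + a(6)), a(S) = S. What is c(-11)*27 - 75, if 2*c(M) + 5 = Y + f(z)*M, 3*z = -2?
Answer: -735/8 ≈ -91.875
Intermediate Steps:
z = -⅔ (z = (⅓)*(-2) = -⅔ ≈ -0.66667)
f(y) = 2*y/(6 + y) (f(y) = (y + y)/(y + 6) = (2*y)/(6 + y) = 2*y/(6 + y))
Y = 1 (Y = 2 - 1 = 1)
c(M) = -2 - M/8 (c(M) = -5/2 + (1 + (2*(-⅔)/(6 - ⅔))*M)/2 = -5/2 + (1 + (2*(-⅔)/(16/3))*M)/2 = -5/2 + (1 + (2*(-⅔)*(3/16))*M)/2 = -5/2 + (1 - M/4)/2 = -5/2 + (½ - M/8) = -2 - M/8)
c(-11)*27 - 75 = (-2 - ⅛*(-11))*27 - 75 = (-2 + 11/8)*27 - 75 = -5/8*27 - 75 = -135/8 - 75 = -735/8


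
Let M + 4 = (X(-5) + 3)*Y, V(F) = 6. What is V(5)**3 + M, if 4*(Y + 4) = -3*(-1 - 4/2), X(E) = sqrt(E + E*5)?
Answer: 827/4 - 7*I*sqrt(30)/4 ≈ 206.75 - 9.5851*I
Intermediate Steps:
X(E) = sqrt(6)*sqrt(E) (X(E) = sqrt(E + 5*E) = sqrt(6*E) = sqrt(6)*sqrt(E))
Y = -7/4 (Y = -4 + (-3*(-1 - 4/2))/4 = -4 + (-3*(-1 - 4*1/2))/4 = -4 + (-3*(-1 - 2))/4 = -4 + (-3*(-3))/4 = -4 + (1/4)*9 = -4 + 9/4 = -7/4 ≈ -1.7500)
M = -37/4 - 7*I*sqrt(30)/4 (M = -4 + (sqrt(6)*sqrt(-5) + 3)*(-7/4) = -4 + (sqrt(6)*(I*sqrt(5)) + 3)*(-7/4) = -4 + (I*sqrt(30) + 3)*(-7/4) = -4 + (3 + I*sqrt(30))*(-7/4) = -4 + (-21/4 - 7*I*sqrt(30)/4) = -37/4 - 7*I*sqrt(30)/4 ≈ -9.25 - 9.5851*I)
V(5)**3 + M = 6**3 + (-37/4 - 7*I*sqrt(30)/4) = 216 + (-37/4 - 7*I*sqrt(30)/4) = 827/4 - 7*I*sqrt(30)/4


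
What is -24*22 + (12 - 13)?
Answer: -529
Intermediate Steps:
-24*22 + (12 - 13) = -528 - 1 = -529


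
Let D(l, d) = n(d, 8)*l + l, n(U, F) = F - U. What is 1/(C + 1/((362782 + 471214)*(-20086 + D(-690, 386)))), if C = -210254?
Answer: -200195735824/42091954239939295 ≈ -4.7562e-6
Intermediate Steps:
D(l, d) = l + l*(8 - d) (D(l, d) = (8 - d)*l + l = l*(8 - d) + l = l + l*(8 - d))
1/(C + 1/((362782 + 471214)*(-20086 + D(-690, 386)))) = 1/(-210254 + 1/((362782 + 471214)*(-20086 - 690*(9 - 1*386)))) = 1/(-210254 + 1/(833996*(-20086 - 690*(9 - 386)))) = 1/(-210254 + 1/(833996*(-20086 - 690*(-377)))) = 1/(-210254 + 1/(833996*(-20086 + 260130))) = 1/(-210254 + 1/(833996*240044)) = 1/(-210254 + 1/200195735824) = 1/(-42091954239939295/200195735824) = -200195735824/42091954239939295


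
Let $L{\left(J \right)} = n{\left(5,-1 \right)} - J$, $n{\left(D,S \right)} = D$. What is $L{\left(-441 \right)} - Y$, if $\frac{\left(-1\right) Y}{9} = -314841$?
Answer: $-2833123$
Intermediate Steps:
$Y = 2833569$ ($Y = \left(-9\right) \left(-314841\right) = 2833569$)
$L{\left(J \right)} = 5 - J$
$L{\left(-441 \right)} - Y = \left(5 - -441\right) - 2833569 = \left(5 + 441\right) - 2833569 = 446 - 2833569 = -2833123$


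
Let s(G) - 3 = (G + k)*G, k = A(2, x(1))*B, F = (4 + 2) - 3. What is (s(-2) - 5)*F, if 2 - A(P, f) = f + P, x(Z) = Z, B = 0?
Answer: 6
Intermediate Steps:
A(P, f) = 2 - P - f (A(P, f) = 2 - (f + P) = 2 - (P + f) = 2 + (-P - f) = 2 - P - f)
F = 3 (F = 6 - 3 = 3)
k = 0 (k = (2 - 1*2 - 1*1)*0 = (2 - 2 - 1)*0 = -1*0 = 0)
s(G) = 3 + G² (s(G) = 3 + (G + 0)*G = 3 + G*G = 3 + G²)
(s(-2) - 5)*F = ((3 + (-2)²) - 5)*3 = ((3 + 4) - 5)*3 = (7 - 5)*3 = 2*3 = 6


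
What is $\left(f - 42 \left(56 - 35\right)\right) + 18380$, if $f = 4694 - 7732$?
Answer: $14460$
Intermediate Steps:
$f = -3038$
$\left(f - 42 \left(56 - 35\right)\right) + 18380 = \left(-3038 - 42 \left(56 - 35\right)\right) + 18380 = \left(-3038 - 882\right) + 18380 = -3920 + 18380 = 14460$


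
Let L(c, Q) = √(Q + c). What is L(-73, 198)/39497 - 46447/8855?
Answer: -46447/8855 + 5*√5/39497 ≈ -5.2450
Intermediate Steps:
L(-73, 198)/39497 - 46447/8855 = √(198 - 73)/39497 - 46447/8855 = √125*(1/39497) - 46447*1/8855 = (5*√5)*(1/39497) - 46447/8855 = 5*√5/39497 - 46447/8855 = -46447/8855 + 5*√5/39497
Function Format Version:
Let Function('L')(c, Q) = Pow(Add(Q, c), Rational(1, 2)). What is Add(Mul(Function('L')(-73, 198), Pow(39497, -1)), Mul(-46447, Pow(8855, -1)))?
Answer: Add(Rational(-46447, 8855), Mul(Rational(5, 39497), Pow(5, Rational(1, 2)))) ≈ -5.2450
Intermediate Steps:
Add(Mul(Function('L')(-73, 198), Pow(39497, -1)), Mul(-46447, Pow(8855, -1))) = Add(Mul(Pow(Add(198, -73), Rational(1, 2)), Pow(39497, -1)), Mul(-46447, Pow(8855, -1))) = Add(Mul(Pow(125, Rational(1, 2)), Rational(1, 39497)), Mul(-46447, Rational(1, 8855))) = Add(Mul(Mul(5, Pow(5, Rational(1, 2))), Rational(1, 39497)), Rational(-46447, 8855)) = Add(Mul(Rational(5, 39497), Pow(5, Rational(1, 2))), Rational(-46447, 8855)) = Add(Rational(-46447, 8855), Mul(Rational(5, 39497), Pow(5, Rational(1, 2))))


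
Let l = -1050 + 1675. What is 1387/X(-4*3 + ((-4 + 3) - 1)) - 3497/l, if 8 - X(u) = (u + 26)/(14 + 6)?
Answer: 4204986/23125 ≈ 181.84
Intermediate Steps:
X(u) = 67/10 - u/20 (X(u) = 8 - (u + 26)/(14 + 6) = 8 - (26 + u)/20 = 8 - (13/10 + u/20) = 8 + (-13/10 - u/20) = 67/10 - u/20)
l = 625
1387/X(-4*3 + ((-4 + 3) - 1)) - 3497/l = 1387/(67/10 - (-4*3 + ((-4 + 3) - 1))/20) - 3497/625 = 1387/(67/10 - (-12 + (-1 - 1))/20) - 3497*1/625 = 1387/(67/10 - (-12 - 2)/20) - 3497/625 = 1387/(67/10 - 1/20*(-14)) - 3497/625 = 1387/(67/10 + 7/10) - 3497/625 = 1387/(37/5) - 3497/625 = 1387*(5/37) - 3497/625 = 6935/37 - 3497/625 = 4204986/23125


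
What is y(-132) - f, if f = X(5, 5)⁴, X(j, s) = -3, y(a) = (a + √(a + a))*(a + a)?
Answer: 34767 - 528*I*√66 ≈ 34767.0 - 4289.5*I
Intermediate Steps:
y(a) = 2*a*(a + √2*√a) (y(a) = (a + √(2*a))*(2*a) = (a + √2*√a)*(2*a) = 2*a*(a + √2*√a))
f = 81 (f = (-3)⁴ = 81)
y(-132) - f = (2*(-132)² + 2*√2*(-132)^(3/2)) - 1*81 = (2*17424 + 2*√2*(-264*I*√33)) - 81 = (34848 - 528*I*√66) - 81 = 34767 - 528*I*√66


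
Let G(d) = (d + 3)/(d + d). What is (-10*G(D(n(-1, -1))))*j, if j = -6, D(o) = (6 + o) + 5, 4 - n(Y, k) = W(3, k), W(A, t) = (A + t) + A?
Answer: 39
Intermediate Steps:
W(A, t) = t + 2*A
n(Y, k) = -2 - k (n(Y, k) = 4 - (k + 2*3) = 4 - (k + 6) = 4 - (6 + k) = 4 + (-6 - k) = -2 - k)
D(o) = 11 + o
G(d) = (3 + d)/(2*d) (G(d) = (3 + d)/((2*d)) = (3 + d)*(1/(2*d)) = (3 + d)/(2*d))
(-10*G(D(n(-1, -1))))*j = -5*(3 + (11 + (-2 - 1*(-1))))/(11 + (-2 - 1*(-1)))*(-6) = -5*(3 + (11 + (-2 + 1)))/(11 + (-2 + 1))*(-6) = -5*(3 + (11 - 1))/(11 - 1)*(-6) = -5*(3 + 10)/10*(-6) = -5*13/10*(-6) = -10*13/20*(-6) = -13/2*(-6) = 39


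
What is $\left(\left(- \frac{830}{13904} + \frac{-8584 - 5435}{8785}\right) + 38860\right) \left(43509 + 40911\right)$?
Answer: $\frac{1431044489930211}{436238} \approx 3.2804 \cdot 10^{9}$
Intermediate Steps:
$\left(\left(- \frac{830}{13904} + \frac{-8584 - 5435}{8785}\right) + 38860\right) \left(43509 + 40911\right) = \left(\left(\left(-830\right) \frac{1}{13904} + \left(-8584 - 5435\right) \frac{1}{8785}\right) + 38860\right) 84420 = \left(\left(- \frac{415}{6952} - \frac{14019}{8785}\right) + 38860\right) 84420 = \left(- \frac{101105863}{61073320} + 38860\right) 84420 = \frac{2373208109337}{61073320} \cdot 84420 = \frac{1431044489930211}{436238}$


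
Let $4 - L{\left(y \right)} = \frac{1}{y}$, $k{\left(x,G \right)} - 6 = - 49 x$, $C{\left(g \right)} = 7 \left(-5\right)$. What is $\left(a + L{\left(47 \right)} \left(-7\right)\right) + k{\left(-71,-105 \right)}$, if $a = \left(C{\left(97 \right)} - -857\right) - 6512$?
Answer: $- \frac{104944}{47} \approx -2232.9$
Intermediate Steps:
$C{\left(g \right)} = -35$
$k{\left(x,G \right)} = 6 - 49 x$
$L{\left(y \right)} = 4 - \frac{1}{y}$
$a = -5690$ ($a = \left(-35 - -857\right) - 6512 = \left(-35 + \left(-44 + 901\right)\right) - 6512 = \left(-35 + 857\right) - 6512 = 822 - 6512 = -5690$)
$\left(a + L{\left(47 \right)} \left(-7\right)\right) + k{\left(-71,-105 \right)} = \left(-5690 + \left(4 - \frac{1}{47}\right) \left(-7\right)\right) + \left(6 - -3479\right) = \left(-5690 + \left(4 - \frac{1}{47}\right) \left(-7\right)\right) + \left(6 + 3479\right) = \left(-5690 + \left(4 - \frac{1}{47}\right) \left(-7\right)\right) + 3485 = \left(-5690 + \frac{187}{47} \left(-7\right)\right) + 3485 = \left(-5690 - \frac{1309}{47}\right) + 3485 = - \frac{268739}{47} + 3485 = - \frac{104944}{47}$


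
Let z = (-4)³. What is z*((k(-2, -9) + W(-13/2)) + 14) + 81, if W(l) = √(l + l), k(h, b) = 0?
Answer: -815 - 64*I*√13 ≈ -815.0 - 230.76*I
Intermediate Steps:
W(l) = √2*√l (W(l) = √(2*l) = √2*√l)
z = -64
z*((k(-2, -9) + W(-13/2)) + 14) + 81 = -64*((0 + √2*√(-13/2)) + 14) + 81 = -64*((0 + √2*(I*√26/2)) + 14) + 81 = -64*((0 + I*√13) + 14) + 81 = -64*(I*√13 + 14) + 81 = -64*(14 + I*√13) + 81 = (-896 - 64*I*√13) + 81 = -815 - 64*I*√13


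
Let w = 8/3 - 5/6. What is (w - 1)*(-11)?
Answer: -55/6 ≈ -9.1667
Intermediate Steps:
w = 11/6 (w = 8*(1/3) - 5*1/6 = 8/3 - 5/6 = 11/6 ≈ 1.8333)
(w - 1)*(-11) = (11/6 - 1)*(-11) = (5/6)*(-11) = -55/6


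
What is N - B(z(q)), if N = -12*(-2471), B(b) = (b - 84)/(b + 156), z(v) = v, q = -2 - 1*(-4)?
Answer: 2342549/79 ≈ 29653.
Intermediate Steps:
q = 2 (q = -2 + 4 = 2)
B(b) = (-84 + b)/(156 + b)
N = 29652
N - B(z(q)) = 29652 - (-84 + 2)/(156 + 2) = 29652 - (-82)/158 = 29652 - 1*(-41/79) = 29652 + 41/79 = 2342549/79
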